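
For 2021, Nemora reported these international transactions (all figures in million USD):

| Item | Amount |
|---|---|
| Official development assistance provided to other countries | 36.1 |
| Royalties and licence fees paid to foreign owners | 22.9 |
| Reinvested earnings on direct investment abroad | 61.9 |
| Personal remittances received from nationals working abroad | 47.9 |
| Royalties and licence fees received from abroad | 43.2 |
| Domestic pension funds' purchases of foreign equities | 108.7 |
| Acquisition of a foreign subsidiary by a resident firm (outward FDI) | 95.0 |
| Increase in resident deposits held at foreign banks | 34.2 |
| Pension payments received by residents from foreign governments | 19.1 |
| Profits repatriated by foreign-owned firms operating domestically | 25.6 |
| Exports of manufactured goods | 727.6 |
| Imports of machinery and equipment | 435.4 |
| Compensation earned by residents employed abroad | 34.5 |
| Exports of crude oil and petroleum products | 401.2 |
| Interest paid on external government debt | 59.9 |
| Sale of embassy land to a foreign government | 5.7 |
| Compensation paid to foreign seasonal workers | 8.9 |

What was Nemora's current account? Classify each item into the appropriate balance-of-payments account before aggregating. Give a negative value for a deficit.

Goods: -435.4 + 401.2 + 727.6 = 693.4
Services: -22.9 + 43.2 = 20.3
Primary income: 61.9 - 59.9 - 25.6 + 34.5 - 8.9 = 2.0
Secondary income: 19.1 + 47.9 - 36.1 = 30.9
Current account = 693.4 + 20.3 + 2.0 + 30.9 = 746.6
(Excluded from the current account — financial account: domestic pension funds' purchases of foreign equities 108.7, acquisition of a foreign subsidiary by a resident firm (outward FDI) 95.0, increase in resident deposits held at foreign banks 34.2; capital account: sale of embassy land to a foreign government 5.7.)

746.6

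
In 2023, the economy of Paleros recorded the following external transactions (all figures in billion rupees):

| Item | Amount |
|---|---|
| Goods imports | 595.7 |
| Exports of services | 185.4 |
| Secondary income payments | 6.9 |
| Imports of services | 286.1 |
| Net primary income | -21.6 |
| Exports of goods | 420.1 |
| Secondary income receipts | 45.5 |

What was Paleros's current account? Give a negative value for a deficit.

-259.3

Goods balance = 420.1 - 595.7 = -175.6
Services balance = 185.4 - 286.1 = -100.7
Trade balance (goods + services) = -175.6 + (-100.7) = -276.3
Net primary income = -21.6
Net secondary income = 45.5 - 6.9 = 38.6
Current account = -276.3 + (-21.6) + 38.6 = -259.3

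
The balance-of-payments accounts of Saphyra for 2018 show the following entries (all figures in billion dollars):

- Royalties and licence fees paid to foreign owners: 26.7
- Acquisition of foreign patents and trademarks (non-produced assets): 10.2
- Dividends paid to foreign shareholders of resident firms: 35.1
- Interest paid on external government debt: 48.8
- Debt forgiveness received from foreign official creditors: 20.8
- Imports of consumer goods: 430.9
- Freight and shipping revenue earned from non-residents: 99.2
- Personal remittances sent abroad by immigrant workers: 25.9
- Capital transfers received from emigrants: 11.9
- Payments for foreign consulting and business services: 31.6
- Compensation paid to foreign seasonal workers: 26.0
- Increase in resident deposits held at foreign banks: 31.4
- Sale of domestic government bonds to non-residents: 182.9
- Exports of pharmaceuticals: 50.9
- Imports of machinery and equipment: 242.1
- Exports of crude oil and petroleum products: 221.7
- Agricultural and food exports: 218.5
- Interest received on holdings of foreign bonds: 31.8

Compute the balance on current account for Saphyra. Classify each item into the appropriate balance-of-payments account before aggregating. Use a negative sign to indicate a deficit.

-245.0

Goods: 221.7 - 430.9 + 218.5 + 50.9 - 242.1 = -181.9
Services: -26.7 - 31.6 + 99.2 = 40.9
Primary income: -35.1 - 48.8 + 31.8 - 26.0 = -78.1
Secondary income: -25.9
Current account = (-181.9) + 40.9 + (-78.1) + (-25.9) = -245.0
(Excluded from the current account — capital account: acquisition of foreign patents and trademarks (non-produced assets) 10.2, debt forgiveness received from foreign official creditors 20.8, capital transfers received from emigrants 11.9; financial account: increase in resident deposits held at foreign banks 31.4, sale of domestic government bonds to non-residents 182.9.)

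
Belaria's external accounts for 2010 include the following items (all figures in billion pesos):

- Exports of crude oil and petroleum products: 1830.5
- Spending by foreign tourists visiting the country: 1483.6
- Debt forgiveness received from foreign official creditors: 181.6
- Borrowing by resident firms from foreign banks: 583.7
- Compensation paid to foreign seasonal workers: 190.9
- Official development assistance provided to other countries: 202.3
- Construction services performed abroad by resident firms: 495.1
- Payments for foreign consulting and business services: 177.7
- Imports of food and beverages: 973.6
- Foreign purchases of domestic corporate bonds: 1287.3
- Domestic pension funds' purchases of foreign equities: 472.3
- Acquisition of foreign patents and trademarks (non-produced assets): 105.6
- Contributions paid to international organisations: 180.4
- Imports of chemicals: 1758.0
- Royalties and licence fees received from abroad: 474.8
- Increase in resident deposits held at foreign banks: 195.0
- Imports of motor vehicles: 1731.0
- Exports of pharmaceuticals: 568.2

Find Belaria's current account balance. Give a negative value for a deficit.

-361.7

Goods: -1731.0 - 973.6 + 568.2 + 1830.5 - 1758.0 = -2063.9
Services: 474.8 + 495.1 - 177.7 + 1483.6 = 2275.8
Primary income: -190.9
Secondary income: -202.3 - 180.4 = -382.7
Current account = (-2063.9) + 2275.8 + (-190.9) + (-382.7) = -361.7
(Excluded from the current account — capital account: debt forgiveness received from foreign official creditors 181.6, acquisition of foreign patents and trademarks (non-produced assets) 105.6; financial account: borrowing by resident firms from foreign banks 583.7, foreign purchases of domestic corporate bonds 1287.3, domestic pension funds' purchases of foreign equities 472.3, increase in resident deposits held at foreign banks 195.0.)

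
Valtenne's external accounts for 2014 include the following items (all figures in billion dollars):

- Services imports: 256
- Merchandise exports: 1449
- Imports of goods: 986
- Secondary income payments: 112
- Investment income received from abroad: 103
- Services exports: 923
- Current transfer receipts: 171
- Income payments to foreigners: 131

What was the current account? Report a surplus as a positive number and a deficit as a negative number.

1161

Goods balance = 1449 - 986 = 463
Services balance = 923 - 256 = 667
Trade balance (goods + services) = 463 + 667 = 1130
Net primary income = 103 - 131 = -28
Net secondary income = 171 - 112 = 59
Current account = 1130 + (-28) + 59 = 1161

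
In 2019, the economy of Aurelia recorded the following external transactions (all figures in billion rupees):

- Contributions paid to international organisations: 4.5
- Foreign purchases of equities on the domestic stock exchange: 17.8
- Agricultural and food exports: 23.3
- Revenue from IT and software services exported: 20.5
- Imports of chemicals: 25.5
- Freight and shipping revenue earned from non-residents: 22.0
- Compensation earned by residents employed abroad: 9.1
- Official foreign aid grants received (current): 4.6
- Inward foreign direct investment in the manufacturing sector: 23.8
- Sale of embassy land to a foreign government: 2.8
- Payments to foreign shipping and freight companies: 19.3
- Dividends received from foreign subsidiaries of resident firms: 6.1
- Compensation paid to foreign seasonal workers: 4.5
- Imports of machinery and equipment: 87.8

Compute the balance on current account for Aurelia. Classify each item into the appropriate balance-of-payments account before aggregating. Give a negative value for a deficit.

Goods: -87.8 + 23.3 - 25.5 = -90.0
Services: 22.0 - 19.3 + 20.5 = 23.2
Primary income: 6.1 + 9.1 - 4.5 = 10.7
Secondary income: -4.5 + 4.6 = 0.1
Current account = (-90.0) + 23.2 + 10.7 + 0.1 = -56.0
(Excluded from the current account — financial account: foreign purchases of equities on the domestic stock exchange 17.8, inward foreign direct investment in the manufacturing sector 23.8; capital account: sale of embassy land to a foreign government 2.8.)

-56.0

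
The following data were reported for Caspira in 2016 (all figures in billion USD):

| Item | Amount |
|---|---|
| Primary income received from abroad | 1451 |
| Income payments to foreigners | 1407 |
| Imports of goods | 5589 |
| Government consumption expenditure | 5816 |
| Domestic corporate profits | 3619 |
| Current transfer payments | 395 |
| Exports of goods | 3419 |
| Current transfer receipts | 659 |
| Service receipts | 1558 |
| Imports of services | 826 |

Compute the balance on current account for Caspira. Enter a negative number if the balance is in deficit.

-1130

Goods balance = 3419 - 5589 = -2170
Services balance = 1558 - 826 = 732
Trade balance (goods + services) = -2170 + 732 = -1438
Net primary income = 1451 - 1407 = 44
Net secondary income = 659 - 395 = 264
Current account = -1438 + 44 + 264 = -1130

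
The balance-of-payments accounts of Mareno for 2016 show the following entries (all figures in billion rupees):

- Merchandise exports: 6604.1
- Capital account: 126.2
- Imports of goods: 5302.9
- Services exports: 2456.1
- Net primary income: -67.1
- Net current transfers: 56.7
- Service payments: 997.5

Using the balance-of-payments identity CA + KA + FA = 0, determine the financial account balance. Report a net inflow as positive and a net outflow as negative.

-2875.6

Goods balance = 6604.1 - 5302.9 = 1301.2
Services balance = 2456.1 - 997.5 = 1458.6
Trade balance (goods + services) = 1301.2 + 1458.6 = 2759.8
Net primary income = -67.1
Net secondary income = 56.7
Current account = 2759.8 + (-67.1) + 56.7 = 2749.4
Financial account = -(2749.4 + 126.2) = -2875.6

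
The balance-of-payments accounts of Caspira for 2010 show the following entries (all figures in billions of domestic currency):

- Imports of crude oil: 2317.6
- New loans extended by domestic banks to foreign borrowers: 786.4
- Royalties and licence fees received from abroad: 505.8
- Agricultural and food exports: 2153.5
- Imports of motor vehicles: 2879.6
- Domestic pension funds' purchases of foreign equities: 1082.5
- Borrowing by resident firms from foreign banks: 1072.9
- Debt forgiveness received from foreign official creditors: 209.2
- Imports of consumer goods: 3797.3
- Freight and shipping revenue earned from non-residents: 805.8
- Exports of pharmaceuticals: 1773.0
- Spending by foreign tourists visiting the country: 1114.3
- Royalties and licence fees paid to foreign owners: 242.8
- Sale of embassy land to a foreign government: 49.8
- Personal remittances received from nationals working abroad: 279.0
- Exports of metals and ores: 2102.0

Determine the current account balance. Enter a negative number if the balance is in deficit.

Goods: -2879.6 - 3797.3 + 1773.0 - 2317.6 + 2102.0 + 2153.5 = -2966.0
Services: -242.8 + 805.8 + 1114.3 + 505.8 = 2183.1
Secondary income: 279.0
Current account = (-2966.0) + 2183.1 + 279.0 = -503.9
(Excluded from the current account — financial account: new loans extended by domestic banks to foreign borrowers 786.4, domestic pension funds' purchases of foreign equities 1082.5, borrowing by resident firms from foreign banks 1072.9; capital account: debt forgiveness received from foreign official creditors 209.2, sale of embassy land to a foreign government 49.8.)

-503.9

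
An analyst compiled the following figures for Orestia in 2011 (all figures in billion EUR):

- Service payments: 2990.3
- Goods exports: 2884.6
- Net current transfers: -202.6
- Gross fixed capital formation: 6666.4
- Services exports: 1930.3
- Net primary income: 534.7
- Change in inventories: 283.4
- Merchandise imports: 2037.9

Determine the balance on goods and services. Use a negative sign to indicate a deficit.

Goods balance = 2884.6 - 2037.9 = 846.7
Services balance = 1930.3 - 2990.3 = -1060.0
Trade balance (goods + services) = 846.7 + (-1060.0) = -213.3

-213.3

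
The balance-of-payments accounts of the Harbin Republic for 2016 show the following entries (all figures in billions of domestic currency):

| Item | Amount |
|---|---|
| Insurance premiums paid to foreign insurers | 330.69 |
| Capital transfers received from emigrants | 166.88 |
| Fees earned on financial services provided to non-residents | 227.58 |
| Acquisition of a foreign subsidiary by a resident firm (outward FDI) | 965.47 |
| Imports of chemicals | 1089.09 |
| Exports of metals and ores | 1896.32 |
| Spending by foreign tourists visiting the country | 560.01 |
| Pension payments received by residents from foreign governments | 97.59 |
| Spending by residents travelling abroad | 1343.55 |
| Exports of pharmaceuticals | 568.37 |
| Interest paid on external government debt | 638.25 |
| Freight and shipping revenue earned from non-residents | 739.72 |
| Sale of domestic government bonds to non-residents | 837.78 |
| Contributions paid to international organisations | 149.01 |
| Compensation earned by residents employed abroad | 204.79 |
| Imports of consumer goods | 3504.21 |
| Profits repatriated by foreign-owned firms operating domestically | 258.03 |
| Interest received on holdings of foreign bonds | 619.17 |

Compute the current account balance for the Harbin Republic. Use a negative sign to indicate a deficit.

Goods: 568.37 + 1896.32 - 1089.09 - 3504.21 = -2128.61
Services: 739.72 - 1343.55 + 227.58 + 560.01 - 330.69 = -146.93
Primary income: -258.03 + 204.79 - 638.25 + 619.17 = -72.32
Secondary income: -149.01 + 97.59 = -51.42
Current account = (-2128.61) + (-146.93) + (-72.32) + (-51.42) = -2399.28
(Excluded from the current account — capital account: capital transfers received from emigrants 166.88; financial account: acquisition of a foreign subsidiary by a resident firm (outward FDI) 965.47, sale of domestic government bonds to non-residents 837.78.)

-2399.28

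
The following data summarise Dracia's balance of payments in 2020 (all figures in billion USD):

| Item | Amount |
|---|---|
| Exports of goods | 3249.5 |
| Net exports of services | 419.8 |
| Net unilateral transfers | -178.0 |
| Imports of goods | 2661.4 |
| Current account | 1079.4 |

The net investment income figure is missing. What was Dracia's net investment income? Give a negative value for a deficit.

Current account = goods balance + services balance + net primary income + net secondary income
Sum of the known components = 829.9
Net investment income = CA - (known components) = 1079.4 - 829.9 = 249.5

249.5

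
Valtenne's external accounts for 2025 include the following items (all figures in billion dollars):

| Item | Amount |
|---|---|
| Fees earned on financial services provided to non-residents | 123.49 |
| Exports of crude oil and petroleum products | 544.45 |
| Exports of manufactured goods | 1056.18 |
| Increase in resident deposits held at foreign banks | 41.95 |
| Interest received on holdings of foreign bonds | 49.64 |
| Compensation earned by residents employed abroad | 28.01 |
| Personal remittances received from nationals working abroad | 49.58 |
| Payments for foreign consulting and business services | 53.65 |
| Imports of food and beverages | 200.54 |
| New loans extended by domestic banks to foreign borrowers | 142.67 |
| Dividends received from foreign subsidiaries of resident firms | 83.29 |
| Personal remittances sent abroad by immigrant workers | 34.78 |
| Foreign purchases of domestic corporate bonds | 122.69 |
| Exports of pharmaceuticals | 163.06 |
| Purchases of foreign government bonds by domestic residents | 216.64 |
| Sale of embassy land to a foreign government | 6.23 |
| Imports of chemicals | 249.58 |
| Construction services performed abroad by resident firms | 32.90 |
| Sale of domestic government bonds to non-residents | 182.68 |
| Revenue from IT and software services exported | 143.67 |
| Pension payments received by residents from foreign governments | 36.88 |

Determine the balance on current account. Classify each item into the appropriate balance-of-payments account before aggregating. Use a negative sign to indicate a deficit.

1772.60

Goods: 544.45 - 249.58 + 163.06 - 200.54 + 1056.18 = 1313.57
Services: 143.67 + 123.49 + 32.90 - 53.65 = 246.41
Primary income: 83.29 + 28.01 + 49.64 = 160.94
Secondary income: 36.88 + 49.58 - 34.78 = 51.68
Current account = 1313.57 + 246.41 + 160.94 + 51.68 = 1772.60
(Excluded from the current account — financial account: increase in resident deposits held at foreign banks 41.95, new loans extended by domestic banks to foreign borrowers 142.67, foreign purchases of domestic corporate bonds 122.69, purchases of foreign government bonds by domestic residents 216.64, sale of domestic government bonds to non-residents 182.68; capital account: sale of embassy land to a foreign government 6.23.)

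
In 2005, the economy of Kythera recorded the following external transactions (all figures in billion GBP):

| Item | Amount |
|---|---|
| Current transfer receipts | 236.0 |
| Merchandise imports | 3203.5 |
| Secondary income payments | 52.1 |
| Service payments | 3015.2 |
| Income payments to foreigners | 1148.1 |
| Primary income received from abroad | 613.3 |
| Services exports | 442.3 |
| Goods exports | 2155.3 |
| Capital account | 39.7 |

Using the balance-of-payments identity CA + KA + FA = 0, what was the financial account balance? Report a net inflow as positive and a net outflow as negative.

Goods balance = 2155.3 - 3203.5 = -1048.2
Services balance = 442.3 - 3015.2 = -2572.9
Trade balance (goods + services) = -1048.2 + (-2572.9) = -3621.1
Net primary income = 613.3 - 1148.1 = -534.8
Net secondary income = 236.0 - 52.1 = 183.9
Current account = -3621.1 + (-534.8) + 183.9 = -3972.0
Financial account = -(-3972.0 + 39.7) = 3932.3

3932.3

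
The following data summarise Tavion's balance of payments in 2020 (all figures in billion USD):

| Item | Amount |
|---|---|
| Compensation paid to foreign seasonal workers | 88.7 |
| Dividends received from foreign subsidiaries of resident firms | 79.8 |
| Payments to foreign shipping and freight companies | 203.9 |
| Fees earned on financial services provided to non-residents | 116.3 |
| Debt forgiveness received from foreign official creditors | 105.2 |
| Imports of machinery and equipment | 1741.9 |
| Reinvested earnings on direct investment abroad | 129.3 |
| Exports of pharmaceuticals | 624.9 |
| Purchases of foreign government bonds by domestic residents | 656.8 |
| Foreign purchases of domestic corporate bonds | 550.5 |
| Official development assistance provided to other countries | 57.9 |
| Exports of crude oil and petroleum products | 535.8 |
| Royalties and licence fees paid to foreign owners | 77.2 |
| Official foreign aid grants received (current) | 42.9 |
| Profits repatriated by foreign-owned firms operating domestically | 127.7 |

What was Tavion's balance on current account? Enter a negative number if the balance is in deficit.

Goods: 624.9 - 1741.9 + 535.8 = -581.2
Services: -77.2 + 116.3 - 203.9 = -164.8
Primary income: 129.3 + 79.8 - 127.7 - 88.7 = -7.3
Secondary income: 42.9 - 57.9 = -15.0
Current account = (-581.2) + (-164.8) + (-7.3) + (-15.0) = -768.3
(Excluded from the current account — capital account: debt forgiveness received from foreign official creditors 105.2; financial account: purchases of foreign government bonds by domestic residents 656.8, foreign purchases of domestic corporate bonds 550.5.)

-768.3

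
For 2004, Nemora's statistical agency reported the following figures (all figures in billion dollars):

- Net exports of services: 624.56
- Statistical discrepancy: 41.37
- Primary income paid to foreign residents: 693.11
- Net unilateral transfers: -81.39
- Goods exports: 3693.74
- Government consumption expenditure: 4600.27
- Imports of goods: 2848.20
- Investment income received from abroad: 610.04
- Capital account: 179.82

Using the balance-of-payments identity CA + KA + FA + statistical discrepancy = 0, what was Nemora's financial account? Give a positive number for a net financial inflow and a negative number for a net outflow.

-1526.83

Goods balance = 3693.74 - 2848.20 = 845.54
Services balance = 624.56
Trade balance (goods + services) = 845.54 + 624.56 = 1470.10
Net primary income = 610.04 - 693.11 = -83.07
Net secondary income = -81.39
Current account = 1470.10 + (-83.07) + (-81.39) = 1305.64
Financial account = -(1305.64 + 179.82 + 41.37) = -1526.83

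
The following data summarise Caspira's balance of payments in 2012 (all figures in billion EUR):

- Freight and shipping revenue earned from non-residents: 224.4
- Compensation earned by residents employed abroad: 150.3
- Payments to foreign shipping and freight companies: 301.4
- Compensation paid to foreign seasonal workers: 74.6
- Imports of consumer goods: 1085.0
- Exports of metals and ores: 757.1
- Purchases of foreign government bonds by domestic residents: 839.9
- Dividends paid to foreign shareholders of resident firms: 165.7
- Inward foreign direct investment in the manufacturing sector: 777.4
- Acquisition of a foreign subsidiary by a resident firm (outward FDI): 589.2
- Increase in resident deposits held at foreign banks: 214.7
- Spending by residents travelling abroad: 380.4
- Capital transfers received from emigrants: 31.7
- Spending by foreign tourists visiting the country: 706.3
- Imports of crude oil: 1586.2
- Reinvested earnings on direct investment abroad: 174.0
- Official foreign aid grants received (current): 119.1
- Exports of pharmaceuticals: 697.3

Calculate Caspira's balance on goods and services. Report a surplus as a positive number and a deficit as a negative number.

Goods: -1586.2 - 1085.0 + 697.3 + 757.1 = -1216.8
Services: 224.4 - 380.4 - 301.4 + 706.3 = 248.9
Trade balance = -1216.8 + 248.9 = -967.9
(Excluded from the trade balance — primary income: compensation earned by residents employed abroad 150.3, compensation paid to foreign seasonal workers 74.6, dividends paid to foreign shareholders of resident firms 165.7, reinvested earnings on direct investment abroad 174.0; financial account: purchases of foreign government bonds by domestic residents 839.9, inward foreign direct investment in the manufacturing sector 777.4, acquisition of a foreign subsidiary by a resident firm (outward FDI) 589.2, increase in resident deposits held at foreign banks 214.7; capital account: capital transfers received from emigrants 31.7; secondary income: official foreign aid grants received (current) 119.1.)

-967.9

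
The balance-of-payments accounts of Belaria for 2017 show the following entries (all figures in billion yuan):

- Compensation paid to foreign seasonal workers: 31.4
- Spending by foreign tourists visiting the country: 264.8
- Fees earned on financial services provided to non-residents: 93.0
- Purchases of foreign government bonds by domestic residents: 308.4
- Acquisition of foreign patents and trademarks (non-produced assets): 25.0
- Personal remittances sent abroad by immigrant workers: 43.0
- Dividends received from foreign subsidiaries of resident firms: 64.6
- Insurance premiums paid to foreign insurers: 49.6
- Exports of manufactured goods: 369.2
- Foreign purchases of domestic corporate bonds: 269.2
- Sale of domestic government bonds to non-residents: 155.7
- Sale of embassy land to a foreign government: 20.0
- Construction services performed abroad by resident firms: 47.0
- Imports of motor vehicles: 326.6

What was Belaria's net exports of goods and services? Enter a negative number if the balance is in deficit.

Goods: -326.6 + 369.2 = 42.6
Services: 47.0 + 264.8 - 49.6 + 93.0 = 355.2
Trade balance = 42.6 + 355.2 = 397.8
(Excluded from the trade balance — primary income: compensation paid to foreign seasonal workers 31.4, dividends received from foreign subsidiaries of resident firms 64.6; financial account: purchases of foreign government bonds by domestic residents 308.4, foreign purchases of domestic corporate bonds 269.2, sale of domestic government bonds to non-residents 155.7; capital account: acquisition of foreign patents and trademarks (non-produced assets) 25.0, sale of embassy land to a foreign government 20.0; secondary income: personal remittances sent abroad by immigrant workers 43.0.)

397.8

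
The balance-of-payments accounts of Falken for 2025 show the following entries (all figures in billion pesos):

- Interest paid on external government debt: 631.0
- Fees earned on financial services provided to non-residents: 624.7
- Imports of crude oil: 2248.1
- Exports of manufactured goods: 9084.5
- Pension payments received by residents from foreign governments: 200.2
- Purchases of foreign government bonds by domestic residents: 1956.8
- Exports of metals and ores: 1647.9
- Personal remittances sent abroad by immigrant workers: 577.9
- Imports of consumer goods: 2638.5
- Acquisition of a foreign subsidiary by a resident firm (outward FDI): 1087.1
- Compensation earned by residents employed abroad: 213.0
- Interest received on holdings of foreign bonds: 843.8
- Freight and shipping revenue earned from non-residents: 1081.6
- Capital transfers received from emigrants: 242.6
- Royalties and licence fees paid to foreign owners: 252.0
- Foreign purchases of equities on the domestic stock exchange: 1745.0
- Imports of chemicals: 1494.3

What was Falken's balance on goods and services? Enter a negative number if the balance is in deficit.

5805.8

Goods: -1494.3 - 2638.5 + 1647.9 + 9084.5 - 2248.1 = 4351.5
Services: 1081.6 + 624.7 - 252.0 = 1454.3
Trade balance = 4351.5 + 1454.3 = 5805.8
(Excluded from the trade balance — primary income: interest paid on external government debt 631.0, compensation earned by residents employed abroad 213.0, interest received on holdings of foreign bonds 843.8; secondary income: pension payments received by residents from foreign governments 200.2, personal remittances sent abroad by immigrant workers 577.9; financial account: purchases of foreign government bonds by domestic residents 1956.8, acquisition of a foreign subsidiary by a resident firm (outward FDI) 1087.1, foreign purchases of equities on the domestic stock exchange 1745.0; capital account: capital transfers received from emigrants 242.6.)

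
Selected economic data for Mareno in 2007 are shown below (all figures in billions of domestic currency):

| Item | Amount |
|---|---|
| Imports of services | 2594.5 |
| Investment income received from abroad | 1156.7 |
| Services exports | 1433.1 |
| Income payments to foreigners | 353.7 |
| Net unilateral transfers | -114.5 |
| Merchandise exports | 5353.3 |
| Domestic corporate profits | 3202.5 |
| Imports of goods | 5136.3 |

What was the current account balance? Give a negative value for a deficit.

-255.9

Goods balance = 5353.3 - 5136.3 = 217.0
Services balance = 1433.1 - 2594.5 = -1161.4
Trade balance (goods + services) = 217.0 + (-1161.4) = -944.4
Net primary income = 1156.7 - 353.7 = 803.0
Net secondary income = -114.5
Current account = -944.4 + 803.0 + (-114.5) = -255.9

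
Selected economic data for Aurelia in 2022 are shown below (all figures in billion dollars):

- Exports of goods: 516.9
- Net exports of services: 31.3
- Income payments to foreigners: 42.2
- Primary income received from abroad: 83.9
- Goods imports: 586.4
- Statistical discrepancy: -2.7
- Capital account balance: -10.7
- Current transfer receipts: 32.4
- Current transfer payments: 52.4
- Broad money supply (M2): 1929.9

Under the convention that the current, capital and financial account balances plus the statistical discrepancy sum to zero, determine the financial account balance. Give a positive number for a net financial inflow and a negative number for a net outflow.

Goods balance = 516.9 - 586.4 = -69.5
Services balance = 31.3
Trade balance (goods + services) = -69.5 + 31.3 = -38.2
Net primary income = 83.9 - 42.2 = 41.7
Net secondary income = 32.4 - 52.4 = -20.0
Current account = -38.2 + 41.7 + (-20.0) = -16.5
Financial account = -(-16.5 + (-10.7) + (-2.7)) = 29.9

29.9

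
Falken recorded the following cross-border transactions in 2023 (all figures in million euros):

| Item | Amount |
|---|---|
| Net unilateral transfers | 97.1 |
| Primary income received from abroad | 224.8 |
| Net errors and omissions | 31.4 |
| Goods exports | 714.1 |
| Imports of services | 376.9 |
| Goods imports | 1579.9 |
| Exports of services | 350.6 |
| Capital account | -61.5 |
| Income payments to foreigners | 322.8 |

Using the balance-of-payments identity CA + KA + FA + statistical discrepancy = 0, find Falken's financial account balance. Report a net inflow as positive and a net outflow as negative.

923.1

Goods balance = 714.1 - 1579.9 = -865.8
Services balance = 350.6 - 376.9 = -26.3
Trade balance (goods + services) = -865.8 + (-26.3) = -892.1
Net primary income = 224.8 - 322.8 = -98.0
Net secondary income = 97.1
Current account = -892.1 + (-98.0) + 97.1 = -893.0
Financial account = -(-893.0 + (-61.5) + 31.4) = 923.1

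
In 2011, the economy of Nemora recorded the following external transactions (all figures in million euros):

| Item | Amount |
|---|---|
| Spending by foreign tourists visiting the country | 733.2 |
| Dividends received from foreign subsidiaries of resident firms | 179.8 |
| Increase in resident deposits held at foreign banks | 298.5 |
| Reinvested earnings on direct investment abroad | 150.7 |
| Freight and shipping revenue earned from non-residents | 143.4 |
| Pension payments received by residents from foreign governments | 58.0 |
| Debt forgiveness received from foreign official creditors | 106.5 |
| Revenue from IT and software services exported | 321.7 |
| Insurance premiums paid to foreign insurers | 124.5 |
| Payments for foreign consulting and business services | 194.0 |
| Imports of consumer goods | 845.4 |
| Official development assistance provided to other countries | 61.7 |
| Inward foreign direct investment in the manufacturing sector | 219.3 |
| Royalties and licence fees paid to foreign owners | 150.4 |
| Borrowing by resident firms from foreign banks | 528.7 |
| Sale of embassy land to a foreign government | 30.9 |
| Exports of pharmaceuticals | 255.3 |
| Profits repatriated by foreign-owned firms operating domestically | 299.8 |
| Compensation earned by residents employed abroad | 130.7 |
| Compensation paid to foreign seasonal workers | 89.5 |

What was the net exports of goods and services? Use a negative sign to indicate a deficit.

139.3

Goods: 255.3 - 845.4 = -590.1
Services: -150.4 - 124.5 + 733.2 - 194.0 + 143.4 + 321.7 = 729.4
Trade balance = -590.1 + 729.4 = 139.3
(Excluded from the trade balance — primary income: dividends received from foreign subsidiaries of resident firms 179.8, reinvested earnings on direct investment abroad 150.7, profits repatriated by foreign-owned firms operating domestically 299.8, compensation earned by residents employed abroad 130.7, compensation paid to foreign seasonal workers 89.5; financial account: increase in resident deposits held at foreign banks 298.5, inward foreign direct investment in the manufacturing sector 219.3, borrowing by resident firms from foreign banks 528.7; secondary income: pension payments received by residents from foreign governments 58.0, official development assistance provided to other countries 61.7; capital account: debt forgiveness received from foreign official creditors 106.5, sale of embassy land to a foreign government 30.9.)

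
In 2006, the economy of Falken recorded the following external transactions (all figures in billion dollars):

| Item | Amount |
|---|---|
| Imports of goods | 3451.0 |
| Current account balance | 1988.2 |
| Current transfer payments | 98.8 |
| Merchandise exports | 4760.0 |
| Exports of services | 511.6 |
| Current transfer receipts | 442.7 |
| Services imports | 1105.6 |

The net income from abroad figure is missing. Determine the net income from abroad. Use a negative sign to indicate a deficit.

929.3

Current account = goods balance + services balance + net primary income + net secondary income
Sum of the known components = 1058.9
Net income from abroad = CA - (known components) = 1988.2 - 1058.9 = 929.3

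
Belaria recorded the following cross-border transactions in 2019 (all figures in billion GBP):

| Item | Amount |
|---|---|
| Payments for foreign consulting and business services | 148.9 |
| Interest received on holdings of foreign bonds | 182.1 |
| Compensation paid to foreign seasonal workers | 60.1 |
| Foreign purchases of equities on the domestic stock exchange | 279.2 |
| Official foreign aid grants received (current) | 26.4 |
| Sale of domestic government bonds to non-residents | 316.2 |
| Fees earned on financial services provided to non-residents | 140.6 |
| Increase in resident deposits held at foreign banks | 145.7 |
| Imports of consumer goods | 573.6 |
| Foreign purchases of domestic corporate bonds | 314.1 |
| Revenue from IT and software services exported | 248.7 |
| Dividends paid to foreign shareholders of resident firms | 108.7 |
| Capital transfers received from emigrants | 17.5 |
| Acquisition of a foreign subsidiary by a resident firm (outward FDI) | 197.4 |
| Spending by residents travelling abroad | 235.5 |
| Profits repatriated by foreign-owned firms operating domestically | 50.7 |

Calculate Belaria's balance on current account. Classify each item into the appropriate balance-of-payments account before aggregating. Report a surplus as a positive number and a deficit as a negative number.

Goods: -573.6
Services: -235.5 + 248.7 + 140.6 - 148.9 = 4.9
Primary income: -60.1 + 182.1 - 50.7 - 108.7 = -37.4
Secondary income: 26.4
Current account = (-573.6) + 4.9 + (-37.4) + 26.4 = -579.7
(Excluded from the current account — financial account: foreign purchases of equities on the domestic stock exchange 279.2, sale of domestic government bonds to non-residents 316.2, increase in resident deposits held at foreign banks 145.7, foreign purchases of domestic corporate bonds 314.1, acquisition of a foreign subsidiary by a resident firm (outward FDI) 197.4; capital account: capital transfers received from emigrants 17.5.)

-579.7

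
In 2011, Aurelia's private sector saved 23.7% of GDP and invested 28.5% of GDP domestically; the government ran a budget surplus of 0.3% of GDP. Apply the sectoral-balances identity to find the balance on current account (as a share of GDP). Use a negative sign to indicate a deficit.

By the sectoral-balances identity, CA = (S_private - I) + (T - G).
Private balance = 23.7 - 28.5 = -4.8
Government balance (T - G) = 0.3
CA = -4.8 + 0.3 = -4.5

-4.5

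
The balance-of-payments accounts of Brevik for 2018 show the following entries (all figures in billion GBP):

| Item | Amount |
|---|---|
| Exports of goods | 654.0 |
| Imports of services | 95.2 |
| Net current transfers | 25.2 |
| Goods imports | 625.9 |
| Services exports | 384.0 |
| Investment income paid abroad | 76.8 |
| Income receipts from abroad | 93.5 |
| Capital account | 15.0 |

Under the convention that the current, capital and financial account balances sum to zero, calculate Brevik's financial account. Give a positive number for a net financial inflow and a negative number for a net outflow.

-373.8

Goods balance = 654.0 - 625.9 = 28.1
Services balance = 384.0 - 95.2 = 288.8
Trade balance (goods + services) = 28.1 + 288.8 = 316.9
Net primary income = 93.5 - 76.8 = 16.7
Net secondary income = 25.2
Current account = 316.9 + 16.7 + 25.2 = 358.8
Financial account = -(358.8 + 15.0) = -373.8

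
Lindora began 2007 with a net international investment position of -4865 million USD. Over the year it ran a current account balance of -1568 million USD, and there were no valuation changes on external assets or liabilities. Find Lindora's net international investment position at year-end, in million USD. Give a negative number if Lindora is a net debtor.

-6433

With no valuation effects, change in NIIP = current account = -1568
End-of-year NIIP = -4865 + (-1568) = -6433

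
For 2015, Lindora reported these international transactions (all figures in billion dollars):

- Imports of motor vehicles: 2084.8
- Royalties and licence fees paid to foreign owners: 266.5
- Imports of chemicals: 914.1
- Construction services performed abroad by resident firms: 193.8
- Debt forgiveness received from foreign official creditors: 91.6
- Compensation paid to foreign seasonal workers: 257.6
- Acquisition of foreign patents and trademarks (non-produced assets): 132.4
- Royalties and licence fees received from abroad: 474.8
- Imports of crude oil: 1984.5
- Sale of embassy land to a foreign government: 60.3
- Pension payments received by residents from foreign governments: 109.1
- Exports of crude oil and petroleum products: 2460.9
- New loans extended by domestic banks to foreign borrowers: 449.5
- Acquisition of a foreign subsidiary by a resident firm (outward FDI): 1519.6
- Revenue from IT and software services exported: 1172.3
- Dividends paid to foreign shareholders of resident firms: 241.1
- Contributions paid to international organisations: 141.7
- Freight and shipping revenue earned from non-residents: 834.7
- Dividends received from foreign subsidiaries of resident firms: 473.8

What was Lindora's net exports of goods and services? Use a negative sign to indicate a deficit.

Goods: 2460.9 - 1984.5 - 2084.8 - 914.1 = -2522.5
Services: -266.5 + 193.8 + 474.8 + 1172.3 + 834.7 = 2409.1
Trade balance = -2522.5 + 2409.1 = -113.4
(Excluded from the trade balance — capital account: debt forgiveness received from foreign official creditors 91.6, acquisition of foreign patents and trademarks (non-produced assets) 132.4, sale of embassy land to a foreign government 60.3; primary income: compensation paid to foreign seasonal workers 257.6, dividends paid to foreign shareholders of resident firms 241.1, dividends received from foreign subsidiaries of resident firms 473.8; secondary income: pension payments received by residents from foreign governments 109.1, contributions paid to international organisations 141.7; financial account: new loans extended by domestic banks to foreign borrowers 449.5, acquisition of a foreign subsidiary by a resident firm (outward FDI) 1519.6.)

-113.4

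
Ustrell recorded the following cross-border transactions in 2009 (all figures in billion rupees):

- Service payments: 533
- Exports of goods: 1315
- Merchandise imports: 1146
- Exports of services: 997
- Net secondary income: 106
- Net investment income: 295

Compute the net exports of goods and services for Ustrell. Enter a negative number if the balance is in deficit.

Goods balance = 1315 - 1146 = 169
Services balance = 997 - 533 = 464
Trade balance (goods + services) = 169 + 464 = 633

633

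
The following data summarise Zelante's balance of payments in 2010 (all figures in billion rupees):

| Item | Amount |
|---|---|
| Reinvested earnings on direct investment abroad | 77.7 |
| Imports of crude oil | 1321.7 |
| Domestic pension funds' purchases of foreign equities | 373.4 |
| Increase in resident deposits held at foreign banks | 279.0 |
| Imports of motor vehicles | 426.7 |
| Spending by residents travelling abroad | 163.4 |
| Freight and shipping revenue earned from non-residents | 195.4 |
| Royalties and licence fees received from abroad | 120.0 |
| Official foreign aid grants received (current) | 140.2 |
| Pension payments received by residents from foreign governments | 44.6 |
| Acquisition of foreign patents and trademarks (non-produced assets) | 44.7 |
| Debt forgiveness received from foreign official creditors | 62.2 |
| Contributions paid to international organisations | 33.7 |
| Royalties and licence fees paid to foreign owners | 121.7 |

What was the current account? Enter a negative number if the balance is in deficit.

-1489.3

Goods: -426.7 - 1321.7 = -1748.4
Services: 120.0 - 121.7 - 163.4 + 195.4 = 30.3
Primary income: 77.7
Secondary income: 44.6 - 33.7 + 140.2 = 151.1
Current account = (-1748.4) + 30.3 + 77.7 + 151.1 = -1489.3
(Excluded from the current account — financial account: domestic pension funds' purchases of foreign equities 373.4, increase in resident deposits held at foreign banks 279.0; capital account: acquisition of foreign patents and trademarks (non-produced assets) 44.7, debt forgiveness received from foreign official creditors 62.2.)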